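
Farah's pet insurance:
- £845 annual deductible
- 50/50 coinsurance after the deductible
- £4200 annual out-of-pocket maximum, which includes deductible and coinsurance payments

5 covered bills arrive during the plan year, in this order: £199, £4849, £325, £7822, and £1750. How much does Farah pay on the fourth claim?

Claim 1 — £199: entire amount goes to the deductible. Cost to owner: £199. OOP to date £199.
Claim 2 — £4849: £646 finishes the deductible; £4203 goes to coinsurance; coinsurance £4203 × 50% = £2101.50. Cost to owner: £2747.50. OOP to date £2946.50.
Claim 3 — £325: deductible met; 50% of £325 = £162.50. Owner owes £162.50 (running OOP £3109).
Claim 4 — £7822: deductible met; 50% of £7822 = £3911. Adding that to £3109 gives £7020, past the £4200 cap; owner pays only £4200 − £3109 = £1091.

£1091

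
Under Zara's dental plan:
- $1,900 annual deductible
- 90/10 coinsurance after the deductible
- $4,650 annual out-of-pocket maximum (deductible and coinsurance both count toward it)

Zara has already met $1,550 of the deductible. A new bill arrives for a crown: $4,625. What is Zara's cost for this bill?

Deductible still to meet: $1,900 − $1,550 = $350.
The remaining $4,275 (= $4,625 − $350) moves to coinsurance.
10% of $4,275 = $427.50 falls to the patient.
That puts the patient's cost at $350 + $427.50 = $777.50 before any cap.
Cumulative spending $1,550 + $777.50 = $2,327.50 stays under the $4,650 maximum.

$777.50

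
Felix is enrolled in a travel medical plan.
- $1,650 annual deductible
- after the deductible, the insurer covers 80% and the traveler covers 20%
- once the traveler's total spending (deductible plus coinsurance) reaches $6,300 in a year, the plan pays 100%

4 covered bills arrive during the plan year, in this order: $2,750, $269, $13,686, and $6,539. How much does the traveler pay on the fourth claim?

Claim 1 — $2,750: $1,650 to deductible, leaving $1,100; coinsurance $1,100 × 20% = $220. Traveler pays $1,870; OOP now $1,870.
Claim 2 — $269: 20% coinsurance on $269 = $53.80. Cost to traveler: $53.80. OOP to date $1,923.80.
Claim 3 — $13,686: 20% coinsurance on $13,686 = $2,737.20. Traveler owes $2,737.20 (running OOP $4,661).
Claim 4 — $6,539: 20% coinsurance on $6,539 = $1,307.80. Cost to traveler: $1,307.80. OOP to date $5,968.80.

$1,307.80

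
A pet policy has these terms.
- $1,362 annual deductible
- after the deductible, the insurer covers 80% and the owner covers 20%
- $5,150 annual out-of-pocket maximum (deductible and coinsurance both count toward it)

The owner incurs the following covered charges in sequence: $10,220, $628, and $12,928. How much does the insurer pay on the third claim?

Bill 1, $10,220: $1,362 finishes the deductible; $8,858 goes to coinsurance; coinsurance $8,858 × 20% = $1,771.60. Owner pays $3,133.60; OOP now $3,133.60. Plan pays $10,220 − $3,133.60 = $7,086.40.
Bill 2, $628: deductible met; 20% of $628 = $125.60. Cost to owner: $125.60. OOP to date $3,259.20. Plan pays $628 − $125.60 = $502.40.
Bill 3, $12,928: deductible met; 20% of $12,928 = $2,585.60. Adding that to $3,259.20 gives $5,844.80, past the $5,150 cap; owner pays only $5,150 − $3,259.20 = $1,890.80. Insurer: $12,928 − $1,890.80 = $11,037.20.

$11,037.20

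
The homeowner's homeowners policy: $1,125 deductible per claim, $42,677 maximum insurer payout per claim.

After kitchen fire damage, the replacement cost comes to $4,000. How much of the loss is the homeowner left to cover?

$1,125

Subtract the deductible: $4,000 − $1,125 = $2,875.
$2,875 ≤ $42,677, so the limit doesn't bind; insurer pays $2,875.
The homeowner bears the rest of the original loss: $4,000 − $2,875 = $1,125.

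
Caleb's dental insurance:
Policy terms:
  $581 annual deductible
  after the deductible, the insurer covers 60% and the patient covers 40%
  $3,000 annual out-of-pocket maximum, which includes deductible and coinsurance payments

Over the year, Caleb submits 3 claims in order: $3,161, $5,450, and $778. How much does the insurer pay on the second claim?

$4,063

#1 ($3,161): deductible takes $581, $2,580 remains; coinsurance $2,580 × 40% = $1,032. Patient pays $1,613; OOP now $1,613. Plan pays $3,161 − $1,613 = $1,548.
#2 ($5,450): deductible met; 40% of $5,450 = $2,180. OOP would hit $3,793 > $3,000, so the cap limits the patient to $3,000 − $1,613 = $1,387. Plan pays $5,450 − $1,387 = $4,063.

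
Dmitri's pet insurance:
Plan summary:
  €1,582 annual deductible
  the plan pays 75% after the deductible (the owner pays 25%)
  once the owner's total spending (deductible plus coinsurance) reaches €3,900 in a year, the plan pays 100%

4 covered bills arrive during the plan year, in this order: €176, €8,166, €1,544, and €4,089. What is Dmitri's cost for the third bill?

€386

Claim 1 — €176: all of it applies to the deductible. Cost to owner: €176. OOP to date €176.
Claim 2 — €8,166: €1,406 finishes the deductible; €6,760 goes to coinsurance; owner's 25% is €1,690. Cost to owner: €3,096. OOP to date €3,272.
Claim 3 — €1,544: deductible met; 25% of €1,544 = €386. Cost to owner: €386. OOP to date €3,658.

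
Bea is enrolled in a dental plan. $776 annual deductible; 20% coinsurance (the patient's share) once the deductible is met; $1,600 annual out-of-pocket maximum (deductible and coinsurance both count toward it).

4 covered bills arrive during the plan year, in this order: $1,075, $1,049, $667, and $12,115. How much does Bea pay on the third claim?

$133.40

Claim 1 — $1,075: deductible takes $776, $299 remains; 20% of $299 = $59.80. Patient owes $835.80 (running OOP $835.80).
Claim 2 — $1,049: deductible already satisfied, so patient's share is 20% × $1,049 = $209.80. Patient owes $209.80 (running OOP $1,045.60).
Claim 3 — $667: 20% coinsurance on $667 = $133.40. Patient pays $133.40; OOP now $1,179.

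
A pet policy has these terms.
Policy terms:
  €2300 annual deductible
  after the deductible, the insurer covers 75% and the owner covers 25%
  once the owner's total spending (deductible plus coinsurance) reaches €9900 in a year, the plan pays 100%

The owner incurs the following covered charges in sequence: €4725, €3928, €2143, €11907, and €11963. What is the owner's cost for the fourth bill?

Claim 1 — €4725: deductible takes €2300, €2425 remains; owner's 25% is €606.25. Owner pays €2906.25; OOP now €2906.25.
Claim 2 — €3928: 25% coinsurance on €3928 = €982. Owner pays €982; OOP now €3888.25.
Claim 3 — €2143: deductible already satisfied, so owner's share is 25% × €2143 = €535.75. Owner owes €535.75 (running OOP €4424).
Claim 4 — €11907: deductible met; 25% of €11907 = €2976.75. Owner pays €2976.75; OOP now €7400.75.

€2976.75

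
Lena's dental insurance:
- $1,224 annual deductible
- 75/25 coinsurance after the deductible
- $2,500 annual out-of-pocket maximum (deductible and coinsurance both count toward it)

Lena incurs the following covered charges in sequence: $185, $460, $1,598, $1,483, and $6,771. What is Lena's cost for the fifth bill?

#1 ($185): entire amount goes to the deductible. Patient owes $185 (running OOP $185).
#2 ($460): fully absorbed by the deductible. Cost to patient: $460. OOP to date $645.
#3 ($1,598): deductible takes $579, $1,019 remains; patient's 25% is $254.75. Patient pays $833.75; OOP now $1,478.75.
#4 ($1,483): 25% coinsurance on $1,483 = $370.75. Patient pays $370.75; OOP now $1,849.50.
#5 ($6,771): deductible already satisfied, so patient's share is 25% × $6,771 = $1,692.75. That would push OOP to $3,542.25, over the $2,500 cap, so patient pays $2,500 − $1,849.50 = $650.50.

$650.50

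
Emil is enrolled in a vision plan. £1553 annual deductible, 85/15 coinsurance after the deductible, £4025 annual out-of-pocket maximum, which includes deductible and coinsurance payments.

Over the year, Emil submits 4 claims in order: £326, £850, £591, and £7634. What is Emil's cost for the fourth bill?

£1145.10

Claim 1 (£326): all of it applies to the deductible. Cost to member: £326. OOP to date £326.
Claim 2 (£850): all of it applies to the deductible. Member owes £850 (running OOP £1176).
Claim 3 (£591): £377 to deductible, leaving £214; coinsurance £214 × 15% = £32.10. Member owes £409.10 (running OOP £1585.10).
Claim 4 (£7634): deductible already satisfied, so member's share is 15% × £7634 = £1145.10. Member pays £1145.10; OOP now £2730.20.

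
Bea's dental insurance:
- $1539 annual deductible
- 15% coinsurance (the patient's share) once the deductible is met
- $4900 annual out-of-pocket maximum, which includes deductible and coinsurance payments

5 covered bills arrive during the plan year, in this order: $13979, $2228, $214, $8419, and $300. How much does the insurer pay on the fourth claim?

$7290.30

Claim 1 ($13979): deductible takes $1539, $12440 remains; patient's 15% is $1866. Patient owes $3405 (running OOP $3405). Insurer: $13979 − $3405 = $10574.
Claim 2 ($2228): deductible met; 15% of $2228 = $334.20. Patient pays $334.20; OOP now $3739.20. Plan pays $2228 − $334.20 = $1893.80.
Claim 3 ($214): deductible already satisfied, so patient's share is 15% × $214 = $32.10. Patient owes $32.10 (running OOP $3771.30). Plan pays $214 − $32.10 = $181.90.
Claim 4 ($8419): 15% coinsurance on $8419 = $1262.85. Adding that to $3771.30 gives $5034.15, past the $4900 cap; patient pays only $4900 − $3771.30 = $1128.70. Insurer: $8419 − $1128.70 = $7290.30.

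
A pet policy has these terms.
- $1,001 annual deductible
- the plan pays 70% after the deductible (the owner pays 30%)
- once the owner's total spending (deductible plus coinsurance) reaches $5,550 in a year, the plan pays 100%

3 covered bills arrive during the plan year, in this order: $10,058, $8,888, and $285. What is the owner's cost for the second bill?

$1,831.90

Claim 1 ($10,058): $1,001 finishes the deductible; $9,057 goes to coinsurance; coinsurance $9,057 × 30% = $2,717.10. Cost to owner: $3,718.10. OOP to date $3,718.10.
Claim 2 ($8,888): deductible already satisfied, so owner's share is 30% × $8,888 = $2,666.40. That would push OOP to $6,384.50, over the $5,550 cap, so owner pays $5,550 − $3,718.10 = $1,831.90.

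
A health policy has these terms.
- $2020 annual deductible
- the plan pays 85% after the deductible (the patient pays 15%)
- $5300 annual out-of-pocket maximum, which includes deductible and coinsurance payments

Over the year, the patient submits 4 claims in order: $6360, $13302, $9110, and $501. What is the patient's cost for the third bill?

#1 ($6360): $2020 to deductible, leaving $4340; coinsurance $4340 × 15% = $651. Patient pays $2671; OOP now $2671.
#2 ($13302): deductible met; 15% of $13302 = $1995.30. Patient pays $1995.30; OOP now $4666.30.
#3 ($9110): deductible met; 15% of $9110 = $1366.50. Adding that to $4666.30 gives $6032.80, past the $5300 cap; patient pays only $5300 − $4666.30 = $633.70.

$633.70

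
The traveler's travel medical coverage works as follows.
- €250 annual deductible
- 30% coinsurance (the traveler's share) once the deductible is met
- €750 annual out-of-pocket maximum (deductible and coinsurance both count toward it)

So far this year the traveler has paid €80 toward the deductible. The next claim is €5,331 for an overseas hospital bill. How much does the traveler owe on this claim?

€80 of the €250 deductible is already met, leaving €170.
That leaves €5,331 − €170 = €5,161 for coinsurance.
Coinsurance: €5,161 × 30% = €1,548.30.
So the traveler owes €170 + €1,548.30 = €1,718.30 before any cap.
Adding €1,718.30 to the €80 already spent would give €1,798.30, which exceeds the €750 cap; the traveler pays just €750 − €80 = €670.

€670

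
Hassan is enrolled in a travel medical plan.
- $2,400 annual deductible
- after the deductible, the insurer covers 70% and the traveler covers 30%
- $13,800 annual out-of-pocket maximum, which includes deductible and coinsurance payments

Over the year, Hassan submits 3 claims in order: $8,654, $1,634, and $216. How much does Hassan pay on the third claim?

$64.80

Claim 1 ($8,654): $2,400 finishes the deductible; $6,254 goes to coinsurance; traveler's 30% is $1,876.20. Traveler owes $4,276.20 (running OOP $4,276.20).
Claim 2 ($1,634): deductible already satisfied, so traveler's share is 30% × $1,634 = $490.20. Cost to traveler: $490.20. OOP to date $4,766.40.
Claim 3 ($216): deductible already satisfied, so traveler's share is 30% × $216 = $64.80. Traveler owes $64.80 (running OOP $4,831.20).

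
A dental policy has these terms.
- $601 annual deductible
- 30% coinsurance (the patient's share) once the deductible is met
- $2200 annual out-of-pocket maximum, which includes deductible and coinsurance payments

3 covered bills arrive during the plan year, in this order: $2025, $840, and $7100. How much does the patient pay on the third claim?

Claim 1 ($2025): deductible takes $601, $1424 remains; coinsurance $1424 × 30% = $427.20. Patient pays $1028.20; OOP now $1028.20.
Claim 2 ($840): 30% coinsurance on $840 = $252. Cost to patient: $252. OOP to date $1280.20.
Claim 3 ($7100): deductible already satisfied, so patient's share is 30% × $7100 = $2130. That would push OOP to $3410.20, over the $2200 cap, so patient pays $2200 − $1280.20 = $919.80.

$919.80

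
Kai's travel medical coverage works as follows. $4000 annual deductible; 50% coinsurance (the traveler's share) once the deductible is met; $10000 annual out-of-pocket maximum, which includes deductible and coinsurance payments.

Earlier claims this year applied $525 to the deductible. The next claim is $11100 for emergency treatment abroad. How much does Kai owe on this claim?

$7287.50

$525 of the $4000 deductible is already met, leaving $3475.
That leaves $11100 − $3475 = $7625 for coinsurance.
Traveler's 50% share of $7625 is $3812.50.
So the traveler owes $3475 + $3812.50 = $7287.50 before any cap.
Total out-of-pocket so far would be $525 + $7287.50 = $7812.50, below the $10000 cap — no reduction.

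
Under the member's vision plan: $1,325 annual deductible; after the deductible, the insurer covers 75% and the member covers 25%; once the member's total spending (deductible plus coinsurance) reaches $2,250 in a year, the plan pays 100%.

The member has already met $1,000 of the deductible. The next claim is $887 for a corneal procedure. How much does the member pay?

$465.50

Remaining deductible: $1,325 − $1,000 = $325.
The remaining $562 (= $887 − $325) moves to coinsurance.
Member's 25% share of $562 is $140.50.
That puts the member's cost at $325 + $140.50 = $465.50 before any cap.
Year-to-date out-of-pocket becomes $1,000 + $465.50 = $1,465.50, still under the $2,250 maximum, so no cap applies.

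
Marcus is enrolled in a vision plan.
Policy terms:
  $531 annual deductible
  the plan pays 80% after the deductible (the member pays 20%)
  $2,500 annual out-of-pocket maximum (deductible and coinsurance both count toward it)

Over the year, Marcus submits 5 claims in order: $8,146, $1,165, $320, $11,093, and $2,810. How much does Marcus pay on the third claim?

$64

Claim 1 ($8,146): $531 to deductible, leaving $7,615; member's 20% is $1,523. Cost to member: $2,054. OOP to date $2,054.
Claim 2 ($1,165): deductible already satisfied, so member's share is 20% × $1,165 = $233. Member owes $233 (running OOP $2,287).
Claim 3 ($320): 20% coinsurance on $320 = $64. Member pays $64; OOP now $2,351.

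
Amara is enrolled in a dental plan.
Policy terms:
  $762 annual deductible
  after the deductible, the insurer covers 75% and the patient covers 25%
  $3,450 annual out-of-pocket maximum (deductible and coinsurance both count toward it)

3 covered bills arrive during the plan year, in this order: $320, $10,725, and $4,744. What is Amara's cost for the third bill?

Claim 1 — $320: all of it applies to the deductible. Patient owes $320 (running OOP $320).
Claim 2 — $10,725: $442 to deductible, leaving $10,283; patient's 25% is $2,570.75. Patient owes $3,012.75 (running OOP $3,332.75).
Claim 3 — $4,744: deductible already satisfied, so patient's share is 25% × $4,744 = $1,186. OOP would hit $4,518.75 > $3,450, so the cap limits the patient to $3,450 − $3,332.75 = $117.25.

$117.25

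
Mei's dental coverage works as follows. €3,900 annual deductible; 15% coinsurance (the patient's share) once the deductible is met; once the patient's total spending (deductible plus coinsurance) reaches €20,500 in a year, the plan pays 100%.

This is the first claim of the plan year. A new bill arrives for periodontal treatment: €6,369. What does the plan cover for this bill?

Deductible not yet touched, so the first €3,900 of the bill goes to the deductible.
The remaining €2,469 (= €6,369 − €3,900) moves to coinsurance.
Coinsurance: €2,469 × 15% = €370.35.
Patient responsibility before any cap: €3,900 + €370.35 = €4,270.35.
Year-to-date out-of-pocket becomes €0 + €4,270.35 = €4,270.35, still under the €20,500 maximum, so no cap applies.
The insurer covers the remainder: €6,369 − €4,270.35 = €2,098.65.

€2,098.65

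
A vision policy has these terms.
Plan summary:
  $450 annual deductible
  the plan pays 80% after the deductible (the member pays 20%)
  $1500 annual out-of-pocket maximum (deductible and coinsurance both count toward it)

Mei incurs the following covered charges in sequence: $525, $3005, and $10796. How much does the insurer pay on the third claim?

#1 ($525): deductible takes $450, $75 remains; coinsurance $75 × 20% = $15. Cost to member: $465. OOP to date $465. Plan pays $525 − $465 = $60.
#2 ($3005): 20% coinsurance on $3005 = $601. Member owes $601 (running OOP $1066). Insurer: $3005 − $601 = $2404.
#3 ($10796): 20% coinsurance on $10796 = $2159.20. Adding that to $1066 gives $3225.20, past the $1500 cap; member pays only $1500 − $1066 = $434. Insurer: $10796 − $434 = $10362.

$10362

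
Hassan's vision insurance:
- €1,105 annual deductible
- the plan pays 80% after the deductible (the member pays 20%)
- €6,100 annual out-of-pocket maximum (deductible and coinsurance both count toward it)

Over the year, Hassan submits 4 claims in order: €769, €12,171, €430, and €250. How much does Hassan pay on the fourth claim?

Claim 1 (€769): all of it applies to the deductible. Cost to member: €769. OOP to date €769.
Claim 2 (€12,171): €336 finishes the deductible; €11,835 goes to coinsurance; 20% of €11,835 = €2,367. Member pays €2,703; OOP now €3,472.
Claim 3 (€430): 20% coinsurance on €430 = €86. Member owes €86 (running OOP €3,558).
Claim 4 (€250): deductible already satisfied, so member's share is 20% × €250 = €50. Member owes €50 (running OOP €3,608).

€50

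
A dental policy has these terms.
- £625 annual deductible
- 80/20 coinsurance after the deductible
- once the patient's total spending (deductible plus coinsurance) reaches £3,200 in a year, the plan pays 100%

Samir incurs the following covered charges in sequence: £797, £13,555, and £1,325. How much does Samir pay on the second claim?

Bill 1, £797: £625 to deductible, leaving £172; patient's 20% is £34.40. Cost to patient: £659.40. OOP to date £659.40.
Bill 2, £13,555: deductible already satisfied, so patient's share is 20% × £13,555 = £2,711. That would push OOP to £3,370.40, over the £3,200 cap, so patient pays £3,200 − £659.40 = £2,540.60.

£2,540.60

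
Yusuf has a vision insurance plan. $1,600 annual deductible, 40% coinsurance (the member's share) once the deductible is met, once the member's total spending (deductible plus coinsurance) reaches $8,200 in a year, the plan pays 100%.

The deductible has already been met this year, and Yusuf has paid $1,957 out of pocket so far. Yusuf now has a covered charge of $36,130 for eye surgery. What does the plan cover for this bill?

With the deductible met, the entire $36,130 is subject to coinsurance.
Member's 40% share of $36,130 is $14,452.
Adding $14,452 to the $1,957 already spent would give $16,409, which exceeds the $8,200 cap; the member pays just $8,200 − $1,957 = $6,243.
Insurer pays the balance: $36,130 − $6,243 = $29,887.

$29,887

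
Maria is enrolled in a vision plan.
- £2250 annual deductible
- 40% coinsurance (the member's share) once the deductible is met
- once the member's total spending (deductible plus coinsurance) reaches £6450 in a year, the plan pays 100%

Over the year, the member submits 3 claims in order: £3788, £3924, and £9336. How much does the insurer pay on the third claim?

Bill 1, £3788: deductible takes £2250, £1538 remains; member's 40% is £615.20. Member owes £2865.20 (running OOP £2865.20). Plan pays £3788 − £2865.20 = £922.80.
Bill 2, £3924: deductible met; 40% of £3924 = £1569.60. Member pays £1569.60; OOP now £4434.80. Insurer: £3924 − £1569.60 = £2354.40.
Bill 3, £9336: 40% coinsurance on £9336 = £3734.40. That would push OOP to £8169.20, over the £6450 cap, so member pays £6450 − £4434.80 = £2015.20. Insurer: £9336 − £2015.20 = £7320.80.

£7320.80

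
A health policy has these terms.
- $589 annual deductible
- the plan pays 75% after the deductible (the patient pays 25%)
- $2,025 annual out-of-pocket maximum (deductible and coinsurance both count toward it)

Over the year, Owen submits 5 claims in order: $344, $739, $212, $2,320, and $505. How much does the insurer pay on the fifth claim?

$378.75

#1 ($344): entire amount goes to the deductible. Cost to patient: $344. OOP to date $344. Plan pays $344 − $344 = $0.
#2 ($739): $245 finishes the deductible; $494 goes to coinsurance; patient's 25% is $123.50. Patient pays $368.50; OOP now $712.50. Insurer: $739 − $368.50 = $370.50.
#3 ($212): deductible met; 25% of $212 = $53. Cost to patient: $53. OOP to date $765.50. Plan pays $212 − $53 = $159.
#4 ($2,320): 25% coinsurance on $2,320 = $580. Cost to patient: $580. OOP to date $1,345.50. Insurer: $2,320 − $580 = $1,740.
#5 ($505): 25% coinsurance on $505 = $126.25. Patient owes $126.25 (running OOP $1,471.75). Insurer: $505 − $126.25 = $378.75.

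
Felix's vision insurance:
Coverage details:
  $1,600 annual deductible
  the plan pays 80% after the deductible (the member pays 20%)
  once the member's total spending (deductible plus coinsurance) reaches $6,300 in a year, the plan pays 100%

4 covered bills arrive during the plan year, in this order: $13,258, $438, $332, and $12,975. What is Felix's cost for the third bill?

Claim 1 ($13,258): deductible takes $1,600, $11,658 remains; coinsurance $11,658 × 20% = $2,331.60. Member pays $3,931.60; OOP now $3,931.60.
Claim 2 ($438): deductible already satisfied, so member's share is 20% × $438 = $87.60. Cost to member: $87.60. OOP to date $4,019.20.
Claim 3 ($332): deductible met; 20% of $332 = $66.40. Cost to member: $66.40. OOP to date $4,085.60.

$66.40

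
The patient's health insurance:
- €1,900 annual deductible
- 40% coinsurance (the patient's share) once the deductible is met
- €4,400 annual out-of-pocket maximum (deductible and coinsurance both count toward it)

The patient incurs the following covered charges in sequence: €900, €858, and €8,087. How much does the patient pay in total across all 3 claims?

#1 (€900): fully absorbed by the deductible. Patient pays €900; OOP now €900.
#2 (€858): all of it applies to the deductible. Patient pays €858; OOP now €1,758.
#3 (€8,087): deductible takes €142, €7,945 remains; patient's 40% is €3,178. Claim cost before the cap: €142 + €3,178 = €3,320. Adding that to €1,758 gives €5,078, past the €4,400 cap; patient pays only €4,400 − €1,758 = €2,642.
Total paid by the patient: €900 + €858 + €2,642 = €4,400.

€4,400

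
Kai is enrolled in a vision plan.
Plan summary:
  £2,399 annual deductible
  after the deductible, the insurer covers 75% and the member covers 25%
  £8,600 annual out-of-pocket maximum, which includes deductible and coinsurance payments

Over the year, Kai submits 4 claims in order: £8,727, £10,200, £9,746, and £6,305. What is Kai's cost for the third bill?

£2,069

Claim 1 — £8,727: £2,399 to deductible, leaving £6,328; coinsurance £6,328 × 25% = £1,582. Cost to member: £3,981. OOP to date £3,981.
Claim 2 — £10,200: 25% coinsurance on £10,200 = £2,550. Member owes £2,550 (running OOP £6,531).
Claim 3 — £9,746: deductible met; 25% of £9,746 = £2,436.50. OOP would hit £8,967.50 > £8,600, so the cap limits the member to £8,600 − £6,531 = £2,069.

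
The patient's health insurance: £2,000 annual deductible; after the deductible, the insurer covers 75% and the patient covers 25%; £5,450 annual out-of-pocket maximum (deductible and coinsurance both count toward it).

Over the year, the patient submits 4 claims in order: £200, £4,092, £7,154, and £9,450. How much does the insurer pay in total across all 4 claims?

#1 (£200): all of it applies to the deductible. Patient owes £200 (running OOP £200). Plan pays £200 − £200 = £0.
#2 (£4,092): deductible takes £1,800, £2,292 remains; coinsurance £2,292 × 25% = £573. Patient owes £2,373 (running OOP £2,573). Insurer: £4,092 − £2,373 = £1,719.
#3 (£7,154): deductible met; 25% of £7,154 = £1,788.50. Patient pays £1,788.50; OOP now £4,361.50. Plan pays £7,154 − £1,788.50 = £5,365.50.
#4 (£9,450): deductible already satisfied, so patient's share is 25% × £9,450 = £2,362.50. That would push OOP to £6,724, over the £5,450 cap, so patient pays £5,450 − £4,361.50 = £1,088.50. Plan pays £9,450 − £1,088.50 = £8,361.50.
Insurer total: £0 + £1,719 + £5,365.50 + £8,361.50 = £15,446.

£15,446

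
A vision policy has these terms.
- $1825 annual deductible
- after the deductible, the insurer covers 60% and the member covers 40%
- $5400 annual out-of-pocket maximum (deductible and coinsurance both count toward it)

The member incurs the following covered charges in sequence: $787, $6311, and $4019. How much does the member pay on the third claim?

#1 ($787): fully absorbed by the deductible. Cost to member: $787. OOP to date $787.
#2 ($6311): $1038 to deductible, leaving $5273; 40% of $5273 = $2109.20. Cost to member: $3147.20. OOP to date $3934.20.
#3 ($4019): deductible already satisfied, so member's share is 40% × $4019 = $1607.60. That would push OOP to $5541.80, over the $5400 cap, so member pays $5400 − $3934.20 = $1465.80.

$1465.80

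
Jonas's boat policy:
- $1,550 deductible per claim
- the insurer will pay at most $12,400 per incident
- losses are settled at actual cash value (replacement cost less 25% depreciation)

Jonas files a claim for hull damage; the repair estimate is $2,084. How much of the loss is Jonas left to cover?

$2,071

Depreciate 25%: the covered value is $2,084 × 0.75 = $1,563.
After the deductible, $1,563 − $1,550 = $13 remains.
$13 is within the $12,400 limit, so the insurer pays $13.
Out of pocket: $2,084 − $13 = $2,071.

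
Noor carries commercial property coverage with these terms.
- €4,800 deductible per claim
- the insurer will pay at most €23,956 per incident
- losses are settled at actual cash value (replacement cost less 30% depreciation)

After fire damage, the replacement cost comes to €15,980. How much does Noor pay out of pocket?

€9,594

At 30% depreciation, ACV = €15,980 − €4,794 = €11,186.
Subtract the deductible: €11,186 − €4,800 = €6,386.
€6,386 ≤ €23,956, so the limit doesn't bind; insurer pays €6,386.
Business's share is the uncovered remainder: €15,980 − €6,386 = €9,594.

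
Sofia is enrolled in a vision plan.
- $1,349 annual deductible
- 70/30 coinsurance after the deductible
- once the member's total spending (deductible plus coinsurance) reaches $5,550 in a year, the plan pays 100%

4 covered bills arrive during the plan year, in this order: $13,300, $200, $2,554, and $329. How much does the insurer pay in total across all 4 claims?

$10,833

#1 ($13,300): $1,349 finishes the deductible; $11,951 goes to coinsurance; coinsurance $11,951 × 30% = $3,585.30. Member owes $4,934.30 (running OOP $4,934.30). Plan pays $13,300 − $4,934.30 = $8,365.70.
#2 ($200): deductible already satisfied, so member's share is 30% × $200 = $60. Member pays $60; OOP now $4,994.30. Insurer: $200 − $60 = $140.
#3 ($2,554): deductible already satisfied, so member's share is 30% × $2,554 = $766.20. Adding that to $4,994.30 gives $5,760.50, past the $5,550 cap; member pays only $5,550 − $4,994.30 = $555.70. Plan pays $2,554 − $555.70 = $1,998.30.
#4 ($329): deductible met; 30% of $329 = $98.70. That would push OOP to $5,648.70, over the $5,550 cap, so member pays $5,550 − $5,550 = $0. Plan pays $329 − $0 = $329.
Insurer total = bills − member's total = $16,383 − $5,550 = $10,833.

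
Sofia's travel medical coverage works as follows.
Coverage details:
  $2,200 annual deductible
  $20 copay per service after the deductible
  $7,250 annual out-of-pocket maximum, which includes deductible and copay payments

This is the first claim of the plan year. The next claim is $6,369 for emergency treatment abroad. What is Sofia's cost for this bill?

$2,220

Nothing has been paid toward the $2,200 deductible, so the first $2,200 of this charge is applied there.
That leaves $6,369 − $2,200 = $4,169 for the copay.
Copay on this service: $20.
So the traveler owes $2,200 + $20 = $2,220 before any cap.
Total out-of-pocket so far would be $0 + $2,220 = $2,220, below the $7,250 cap — no reduction.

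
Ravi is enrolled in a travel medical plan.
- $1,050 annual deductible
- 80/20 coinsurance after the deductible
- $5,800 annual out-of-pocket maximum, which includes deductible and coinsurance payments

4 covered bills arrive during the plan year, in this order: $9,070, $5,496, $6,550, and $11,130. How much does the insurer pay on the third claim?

Bill 1, $9,070: $1,050 to deductible, leaving $8,020; traveler's 20% is $1,604. Traveler owes $2,654 (running OOP $2,654). Plan pays $9,070 − $2,654 = $6,416.
Bill 2, $5,496: deductible met; 20% of $5,496 = $1,099.20. Traveler pays $1,099.20; OOP now $3,753.20. Plan pays $5,496 − $1,099.20 = $4,396.80.
Bill 3, $6,550: deductible met; 20% of $6,550 = $1,310. Cost to traveler: $1,310. OOP to date $5,063.20. Plan pays $6,550 − $1,310 = $5,240.

$5,240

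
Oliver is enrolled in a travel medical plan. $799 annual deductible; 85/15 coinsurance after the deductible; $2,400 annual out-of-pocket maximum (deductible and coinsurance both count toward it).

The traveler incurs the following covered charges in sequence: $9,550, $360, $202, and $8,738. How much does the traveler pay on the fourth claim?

Claim 1 — $9,550: deductible takes $799, $8,751 remains; 15% of $8,751 = $1,312.65. Traveler pays $2,111.65; OOP now $2,111.65.
Claim 2 — $360: deductible already satisfied, so traveler's share is 15% × $360 = $54. Traveler owes $54 (running OOP $2,165.65).
Claim 3 — $202: 15% coinsurance on $202 = $30.30. Cost to traveler: $30.30. OOP to date $2,195.95.
Claim 4 — $8,738: 15% coinsurance on $8,738 = $1,310.70. Adding that to $2,195.95 gives $3,506.65, past the $2,400 cap; traveler pays only $2,400 − $2,195.95 = $204.05.

$204.05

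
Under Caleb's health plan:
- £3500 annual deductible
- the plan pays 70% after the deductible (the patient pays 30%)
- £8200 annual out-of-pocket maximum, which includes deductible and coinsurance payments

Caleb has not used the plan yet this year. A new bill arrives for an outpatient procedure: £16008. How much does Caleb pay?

£7252.40

Nothing has been paid toward the £3500 deductible, so the first £3500 of this charge is applied there.
After the £3500 deductible portion, £16008 − £3500 = £12508 is subject to coinsurance.
Coinsurance: £12508 × 30% = £3752.40.
So the patient owes £3500 + £3752.40 = £7252.40 before any cap.
Cumulative spending £0 + £7252.40 = £7252.40 stays under the £8200 maximum.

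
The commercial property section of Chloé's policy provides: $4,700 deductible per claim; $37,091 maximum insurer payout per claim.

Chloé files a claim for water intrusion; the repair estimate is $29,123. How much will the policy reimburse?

$24,423

Subtract the deductible: $29,123 − $4,700 = $24,423.
That's under the $37,091 cap, so the insurer reimburses the full $24,423.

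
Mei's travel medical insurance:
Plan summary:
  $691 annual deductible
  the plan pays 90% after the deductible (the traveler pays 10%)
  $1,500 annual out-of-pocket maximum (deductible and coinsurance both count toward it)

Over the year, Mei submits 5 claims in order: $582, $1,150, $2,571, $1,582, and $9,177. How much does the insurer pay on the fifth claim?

$8,887.40

Claim 1 ($582): all of it applies to the deductible. Traveler pays $582; OOP now $582. Plan pays $582 − $582 = $0.
Claim 2 ($1,150): $109 finishes the deductible; $1,041 goes to coinsurance; coinsurance $1,041 × 10% = $104.10. Traveler owes $213.10 (running OOP $795.10). Insurer: $1,150 − $213.10 = $936.90.
Claim 3 ($2,571): 10% coinsurance on $2,571 = $257.10. Cost to traveler: $257.10. OOP to date $1,052.20. Insurer: $2,571 − $257.10 = $2,313.90.
Claim 4 ($1,582): 10% coinsurance on $1,582 = $158.20. Traveler owes $158.20 (running OOP $1,210.40). Plan pays $1,582 − $158.20 = $1,423.80.
Claim 5 ($9,177): 10% coinsurance on $9,177 = $917.70. Adding that to $1,210.40 gives $2,128.10, past the $1,500 cap; traveler pays only $1,500 − $1,210.40 = $289.60. Plan pays $9,177 − $289.60 = $8,887.40.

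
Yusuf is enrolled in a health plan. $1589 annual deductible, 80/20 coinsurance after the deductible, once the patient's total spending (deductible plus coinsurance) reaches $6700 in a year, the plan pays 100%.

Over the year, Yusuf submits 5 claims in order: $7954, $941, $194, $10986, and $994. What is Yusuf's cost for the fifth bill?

$198.80

#1 ($7954): deductible takes $1589, $6365 remains; patient's 20% is $1273. Cost to patient: $2862. OOP to date $2862.
#2 ($941): deductible already satisfied, so patient's share is 20% × $941 = $188.20. Patient owes $188.20 (running OOP $3050.20).
#3 ($194): 20% coinsurance on $194 = $38.80. Cost to patient: $38.80. OOP to date $3089.
#4 ($10986): 20% coinsurance on $10986 = $2197.20. Cost to patient: $2197.20. OOP to date $5286.20.
#5 ($994): deductible met; 20% of $994 = $198.80. Patient pays $198.80; OOP now $5485.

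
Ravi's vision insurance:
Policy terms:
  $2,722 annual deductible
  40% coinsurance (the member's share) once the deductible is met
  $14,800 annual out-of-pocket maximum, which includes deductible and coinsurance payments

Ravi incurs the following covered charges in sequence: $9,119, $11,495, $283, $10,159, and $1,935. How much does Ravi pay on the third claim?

Bill 1, $9,119: $2,722 finishes the deductible; $6,397 goes to coinsurance; member's 40% is $2,558.80. Member owes $5,280.80 (running OOP $5,280.80).
Bill 2, $11,495: deductible met; 40% of $11,495 = $4,598. Cost to member: $4,598. OOP to date $9,878.80.
Bill 3, $283: 40% coinsurance on $283 = $113.20. Cost to member: $113.20. OOP to date $9,992.

$113.20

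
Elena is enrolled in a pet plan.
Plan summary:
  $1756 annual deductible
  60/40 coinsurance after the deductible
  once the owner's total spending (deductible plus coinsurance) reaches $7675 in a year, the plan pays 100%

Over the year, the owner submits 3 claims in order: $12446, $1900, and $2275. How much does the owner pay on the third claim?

$883

Claim 1 ($12446): $1756 finishes the deductible; $10690 goes to coinsurance; 40% of $10690 = $4276. Cost to owner: $6032. OOP to date $6032.
Claim 2 ($1900): 40% coinsurance on $1900 = $760. Owner pays $760; OOP now $6792.
Claim 3 ($2275): 40% coinsurance on $2275 = $910. Adding that to $6792 gives $7702, past the $7675 cap; owner pays only $7675 − $6792 = $883.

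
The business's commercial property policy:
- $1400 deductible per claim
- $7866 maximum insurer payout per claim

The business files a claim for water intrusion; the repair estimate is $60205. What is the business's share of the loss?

$52339

After the deductible, $60205 − $1400 = $58805 remains.
$58805 exceeds the $7866 limit, so the insurer pays the limit: $7866.
Out of pocket: $60205 − $7866 = $52339.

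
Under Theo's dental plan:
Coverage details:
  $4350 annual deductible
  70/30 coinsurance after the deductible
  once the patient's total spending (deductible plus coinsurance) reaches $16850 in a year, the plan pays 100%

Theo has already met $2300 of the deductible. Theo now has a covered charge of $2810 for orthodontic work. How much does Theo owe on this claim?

$2300 of the $4350 deductible is already met, leaving $2050.
That leaves $2810 − $2050 = $760 for coinsurance.
Coinsurance: $760 × 30% = $228.
That puts the patient's cost at $2050 + $228 = $2278 before any cap.
Cumulative spending $2300 + $2278 = $4578 stays under the $16850 maximum.

$2278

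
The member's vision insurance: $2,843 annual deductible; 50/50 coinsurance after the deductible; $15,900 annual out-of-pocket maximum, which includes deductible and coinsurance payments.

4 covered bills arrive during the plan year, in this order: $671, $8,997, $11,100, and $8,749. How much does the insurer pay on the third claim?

Claim 1 — $671: all of it applies to the deductible. Member owes $671 (running OOP $671). Insurer: $671 − $671 = $0.
Claim 2 — $8,997: $2,172 finishes the deductible; $6,825 goes to coinsurance; 50% of $6,825 = $3,412.50. Cost to member: $5,584.50. OOP to date $6,255.50. Plan pays $8,997 − $5,584.50 = $3,412.50.
Claim 3 — $11,100: deductible already satisfied, so member's share is 50% × $11,100 = $5,550. Cost to member: $5,550. OOP to date $11,805.50. Insurer: $11,100 − $5,550 = $5,550.

$5,550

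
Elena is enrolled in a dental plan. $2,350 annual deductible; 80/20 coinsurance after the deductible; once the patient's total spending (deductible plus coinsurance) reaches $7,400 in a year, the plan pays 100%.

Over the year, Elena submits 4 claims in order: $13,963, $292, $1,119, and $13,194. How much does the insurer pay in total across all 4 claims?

$21,168

Claim 1 — $13,963: deductible takes $2,350, $11,613 remains; patient's 20% is $2,322.60. Cost to patient: $4,672.60. OOP to date $4,672.60. Insurer: $13,963 − $4,672.60 = $9,290.40.
Claim 2 — $292: deductible met; 20% of $292 = $58.40. Patient pays $58.40; OOP now $4,731. Insurer: $292 − $58.40 = $233.60.
Claim 3 — $1,119: deductible met; 20% of $1,119 = $223.80. Cost to patient: $223.80. OOP to date $4,954.80. Plan pays $1,119 − $223.80 = $895.20.
Claim 4 — $13,194: deductible met; 20% of $13,194 = $2,638.80. Adding that to $4,954.80 gives $7,593.60, past the $7,400 cap; patient pays only $7,400 − $4,954.80 = $2,445.20. Insurer: $13,194 − $2,445.20 = $10,748.80.
Insurer total = bills − patient's total = $28,568 − $7,400 = $21,168.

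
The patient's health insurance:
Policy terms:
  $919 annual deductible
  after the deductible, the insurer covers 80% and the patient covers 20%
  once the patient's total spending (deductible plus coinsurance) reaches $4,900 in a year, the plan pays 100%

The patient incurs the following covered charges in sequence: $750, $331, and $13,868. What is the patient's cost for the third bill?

Claim 1 ($750): entire amount goes to the deductible. Patient pays $750; OOP now $750.
Claim 2 ($331): deductible takes $169, $162 remains; coinsurance $162 × 20% = $32.40. Cost to patient: $201.40. OOP to date $951.40.
Claim 3 ($13,868): deductible already satisfied, so patient's share is 20% × $13,868 = $2,773.60. Patient owes $2,773.60 (running OOP $3,725).

$2,773.60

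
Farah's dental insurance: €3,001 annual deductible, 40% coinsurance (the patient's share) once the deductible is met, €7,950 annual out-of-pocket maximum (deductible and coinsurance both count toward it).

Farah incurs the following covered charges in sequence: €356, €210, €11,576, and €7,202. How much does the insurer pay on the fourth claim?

#1 (€356): fully absorbed by the deductible. Patient pays €356; OOP now €356. Insurer: €356 − €356 = €0.
#2 (€210): entire amount goes to the deductible. Patient pays €210; OOP now €566. Plan pays €210 − €210 = €0.
#3 (€11,576): €2,435 to deductible, leaving €9,141; patient's 40% is €3,656.40. Patient owes €6,091.40 (running OOP €6,657.40). Plan pays €11,576 − €6,091.40 = €5,484.60.
#4 (€7,202): deductible already satisfied, so patient's share is 40% × €7,202 = €2,880.80. Adding that to €6,657.40 gives €9,538.20, past the €7,950 cap; patient pays only €7,950 − €6,657.40 = €1,292.60. Insurer: €7,202 − €1,292.60 = €5,909.40.

€5,909.40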